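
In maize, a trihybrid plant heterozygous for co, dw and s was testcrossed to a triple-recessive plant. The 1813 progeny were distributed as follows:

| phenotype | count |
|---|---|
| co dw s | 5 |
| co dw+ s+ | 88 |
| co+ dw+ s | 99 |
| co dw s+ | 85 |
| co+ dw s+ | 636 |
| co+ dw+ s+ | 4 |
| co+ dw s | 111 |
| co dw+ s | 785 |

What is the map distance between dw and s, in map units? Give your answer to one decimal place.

The two most frequent reciprocal classes, co dw+ s and co+ dw s+, are the parental types, so the F1 was co dw+ s / co+ dw s+.
The two rarest classes, co dw s and co+ dw+ s+, are the double crossovers. Comparing them with the parentals, only the dw allele has switched, so dw is the middle locus and the order is co – dw – s.
Crossovers in the dw–s interval produce the single-crossover classes co dw+ s+ and co+ dw s (88 + 111 = 199) plus the double crossovers (9).
RF(dw–s) = (199 + 9) / 1813 = 208/1813 = 0.1147 → 11.5 map units.

11.5 map units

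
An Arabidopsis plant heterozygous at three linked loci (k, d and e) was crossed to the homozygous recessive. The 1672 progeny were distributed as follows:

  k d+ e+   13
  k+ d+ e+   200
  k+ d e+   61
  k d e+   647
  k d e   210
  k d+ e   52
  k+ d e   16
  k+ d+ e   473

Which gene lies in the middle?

The two most frequent reciprocal classes, k+ d+ e and k d e+, are the parental types, so the F1 was k+ d+ e / k d e+.
The two rarest classes, k+ d e and k d+ e+, are the double crossovers. Comparing them with the parentals, only the d allele has switched, so d is the middle locus and the order is k – d – e.

d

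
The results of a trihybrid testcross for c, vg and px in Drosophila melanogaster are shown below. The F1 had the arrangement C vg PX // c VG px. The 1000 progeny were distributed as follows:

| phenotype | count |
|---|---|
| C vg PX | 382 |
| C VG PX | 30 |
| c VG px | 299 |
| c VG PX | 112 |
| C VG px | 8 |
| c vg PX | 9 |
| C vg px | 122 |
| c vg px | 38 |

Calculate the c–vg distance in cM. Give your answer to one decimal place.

8.5 cM

The two rarest classes, c vg PX and C VG px, are the double crossovers. Comparing them with the parentals, only the c allele has switched, so c is the middle locus and the order is px – c – vg.
Crossovers in the c–vg interval produce the single-crossover classes C VG PX and c vg px (30 + 38 = 68) plus the double crossovers (17).
RF(c–vg) = (68 + 17) / 1000 = 85/1000 = 0.0850 → 8.5 cM.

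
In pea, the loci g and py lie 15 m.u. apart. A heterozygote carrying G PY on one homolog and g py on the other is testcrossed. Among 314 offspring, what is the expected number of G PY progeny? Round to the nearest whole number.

133

A map distance of 15 m.u. corresponds to a recombination frequency of 0.150.
The F1 is G PY / g py, so G PY is a parental gamete class with expected frequency (1 − r)/2 = 0.850/2 = 0.4250.
Expected number = 0.4250 × 314 = 133.45 ≈ 133.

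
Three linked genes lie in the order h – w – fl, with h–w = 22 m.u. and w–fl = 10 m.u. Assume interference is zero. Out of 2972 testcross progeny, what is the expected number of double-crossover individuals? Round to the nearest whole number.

65

Map distances give recombination frequencies of 0.220 and 0.100 for the two intervals.
With no interference, expected double-crossover frequency = 0.220 × 0.100 = 0.02200.
Expected number = 0.02200 × 2972 = 65.38 ≈ 65.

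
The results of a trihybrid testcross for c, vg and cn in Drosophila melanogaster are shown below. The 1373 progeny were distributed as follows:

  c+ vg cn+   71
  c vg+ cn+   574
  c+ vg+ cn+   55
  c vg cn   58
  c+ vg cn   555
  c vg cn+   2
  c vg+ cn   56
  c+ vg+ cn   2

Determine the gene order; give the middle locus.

vg

The two most frequent reciprocal classes, c vg+ cn+ and c+ vg cn, are the parental types, so the F1 was c vg+ cn+ / c+ vg cn.
The two rarest classes, c vg cn+ and c+ vg+ cn, are the double crossovers. Comparing them with the parentals, only the vg allele has switched, so vg is the middle locus and the order is cn – vg – c.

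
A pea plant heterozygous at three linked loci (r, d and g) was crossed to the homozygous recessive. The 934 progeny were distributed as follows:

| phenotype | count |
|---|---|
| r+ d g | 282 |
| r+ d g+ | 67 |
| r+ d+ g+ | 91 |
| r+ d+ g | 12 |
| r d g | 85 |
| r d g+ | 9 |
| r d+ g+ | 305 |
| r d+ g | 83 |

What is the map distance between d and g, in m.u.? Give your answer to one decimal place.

18.3 m.u.

The two most frequent reciprocal classes, r d+ g+ and r+ d g, are the parental types, so the F1 was r d+ g+ / r+ d g.
The two rarest classes, r d g+ and r+ d+ g, are the double crossovers. Comparing them with the parentals, only the d allele has switched, so d is the middle locus and the order is r – d – g.
Crossovers in the d–g interval produce the single-crossover classes r d+ g and r+ d g+ (83 + 67 = 150) plus the double crossovers (21).
RF(d–g) = (150 + 21) / 934 = 171/934 = 0.1831 → 18.3 m.u.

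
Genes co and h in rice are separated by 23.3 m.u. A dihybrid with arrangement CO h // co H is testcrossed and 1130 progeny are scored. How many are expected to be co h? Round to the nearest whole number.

132

A map distance of 23.3 m.u. corresponds to a recombination frequency of 0.233.
The F1 is CO h / co H, so co h is a recombinant gamete class with expected frequency r/2 = 0.233/2 = 0.1165.
Expected number = 0.1165 × 1130 = 131.65 ≈ 132.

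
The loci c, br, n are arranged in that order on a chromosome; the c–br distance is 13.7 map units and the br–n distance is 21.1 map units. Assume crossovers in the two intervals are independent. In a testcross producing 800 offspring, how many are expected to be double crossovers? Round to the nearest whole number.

23

Map distances give recombination frequencies of 0.137 and 0.211 for the two intervals.
With no interference, expected double-crossover frequency = 0.137 × 0.211 = 0.02891.
Expected number = 0.02891 × 800 = 23.13 ≈ 23.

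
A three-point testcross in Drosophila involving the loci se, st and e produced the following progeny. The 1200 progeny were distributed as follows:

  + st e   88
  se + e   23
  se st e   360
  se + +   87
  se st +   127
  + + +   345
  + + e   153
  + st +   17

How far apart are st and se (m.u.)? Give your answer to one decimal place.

The two most frequent reciprocal classes, + + + and se st e, are the parental types, so the F1 was + + + / se st e.
The two rarest classes, + st + and se + e, are the double crossovers. Comparing them with the parentals, only the st allele has switched, so st is the middle locus and the order is e – st – se.
Crossovers in the st–se interval produce the single-crossover classes se + + and + st e (87 + 88 = 175) plus the double crossovers (40).
RF(st–se) = (175 + 40) / 1200 = 215/1200 = 0.1792 → 17.9 m.u.

17.9 m.u.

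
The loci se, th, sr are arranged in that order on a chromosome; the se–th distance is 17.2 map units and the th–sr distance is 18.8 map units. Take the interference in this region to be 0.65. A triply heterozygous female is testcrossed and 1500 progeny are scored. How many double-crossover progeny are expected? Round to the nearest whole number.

17

Map distances give recombination frequencies of 0.172 and 0.188 for the two intervals.
With interference 0.65 (so coincidence = 0.35), expected double-crossover frequency = 0.172 × 0.188 × 0.35 = 0.01132.
Expected number = 0.01132 × 1500 = 16.98 ≈ 17.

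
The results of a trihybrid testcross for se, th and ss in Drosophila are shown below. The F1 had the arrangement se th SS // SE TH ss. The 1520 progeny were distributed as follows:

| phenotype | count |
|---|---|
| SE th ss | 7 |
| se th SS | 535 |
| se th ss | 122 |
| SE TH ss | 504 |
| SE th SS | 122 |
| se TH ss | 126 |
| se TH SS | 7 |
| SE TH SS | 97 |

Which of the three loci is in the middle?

th

The two rarest classes, se TH SS and SE th ss, are the double crossovers. Comparing them with the parentals, only the th allele has switched, so th is the middle locus and the order is se – th – ss.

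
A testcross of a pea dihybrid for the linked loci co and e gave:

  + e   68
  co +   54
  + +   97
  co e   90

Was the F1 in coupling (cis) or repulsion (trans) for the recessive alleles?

cis

The two most frequent classes are + + (97) and co e (90); these are the parental (non-recombinant) types.
So the F1 carried + + on one chromosome and co e on the other — the recessive alleles are on the same chromosome (cis / coupling).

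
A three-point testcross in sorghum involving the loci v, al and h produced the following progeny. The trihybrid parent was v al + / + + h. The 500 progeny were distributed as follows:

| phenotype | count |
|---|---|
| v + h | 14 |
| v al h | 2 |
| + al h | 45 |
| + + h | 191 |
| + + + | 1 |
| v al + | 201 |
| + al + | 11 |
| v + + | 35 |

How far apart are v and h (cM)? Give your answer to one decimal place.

5.6 cM

The two rarest classes, v al h and + + +, are the double crossovers. Comparing them with the parentals, only the h allele has switched, so h is the middle locus and the order is al – h – v.
Crossovers in the h–v interval produce the single-crossover classes + al + and v + h (11 + 14 = 25) plus the double crossovers (3).
RF(h–v) = (25 + 3) / 500 = 28/500 = 0.0560 → 5.6 cM.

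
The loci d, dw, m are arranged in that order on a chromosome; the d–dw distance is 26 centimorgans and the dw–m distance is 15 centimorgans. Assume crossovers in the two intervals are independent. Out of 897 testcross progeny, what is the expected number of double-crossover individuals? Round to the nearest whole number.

Map distances give recombination frequencies of 0.260 and 0.150 for the two intervals.
With no interference, expected double-crossover frequency = 0.260 × 0.150 = 0.03900.
Expected number = 0.03900 × 897 = 34.98 ≈ 35.

35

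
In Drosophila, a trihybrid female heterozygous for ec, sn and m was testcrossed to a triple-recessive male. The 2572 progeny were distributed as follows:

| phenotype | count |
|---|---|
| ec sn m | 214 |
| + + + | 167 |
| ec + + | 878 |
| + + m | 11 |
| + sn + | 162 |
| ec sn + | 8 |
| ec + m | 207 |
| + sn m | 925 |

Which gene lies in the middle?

sn

The two most frequent reciprocal classes, ec + + and + sn m, are the parental types, so the F1 was ec + + / + sn m.
The two rarest classes, ec sn + and + + m, are the double crossovers. Comparing them with the parentals, only the sn allele has switched, so sn is the middle locus and the order is ec – sn – m.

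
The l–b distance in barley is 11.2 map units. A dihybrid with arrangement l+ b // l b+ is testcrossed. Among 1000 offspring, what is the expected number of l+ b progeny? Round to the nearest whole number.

A map distance of 11.2 map units corresponds to a recombination frequency of 0.112.
The F1 is l+ b / l b+, so l+ b is a parental gamete class with expected frequency (1 − r)/2 = 0.888/2 = 0.4440.
Expected number = 0.4440 × 1000 = 444.00 ≈ 444.

444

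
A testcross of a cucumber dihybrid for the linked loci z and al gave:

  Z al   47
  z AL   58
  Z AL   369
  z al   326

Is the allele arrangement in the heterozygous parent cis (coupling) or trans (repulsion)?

cis

The two most frequent classes are Z AL (369) and z al (326); these are the parental (non-recombinant) types.
So the F1 carried Z AL on one chromosome and z al on the other — the recessive alleles are on the same chromosome (cis / coupling).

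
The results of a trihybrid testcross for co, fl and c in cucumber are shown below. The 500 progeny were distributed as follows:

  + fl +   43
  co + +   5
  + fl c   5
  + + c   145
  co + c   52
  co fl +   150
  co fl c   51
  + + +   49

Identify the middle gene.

fl

The two most frequent reciprocal classes, + + c and co fl +, are the parental types, so the F1 was + + c / co fl +.
The two rarest classes, + fl c and co + +, are the double crossovers. Comparing them with the parentals, only the fl allele has switched, so fl is the middle locus and the order is c – fl – co.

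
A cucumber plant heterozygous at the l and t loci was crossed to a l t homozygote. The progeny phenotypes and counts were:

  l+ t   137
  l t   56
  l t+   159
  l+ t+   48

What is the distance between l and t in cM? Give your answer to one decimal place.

The two most frequent classes, l+ t (137) and l t+ (159), are the parental types, so the F1 was l+ t / l t+.
The recombinant classes are l+ t+ and l t: 48 + 56 = 104.
Recombination frequency = 104/400 = 0.2600 ≈ 26.0%, i.e. 26.0 cM.

26.0 cM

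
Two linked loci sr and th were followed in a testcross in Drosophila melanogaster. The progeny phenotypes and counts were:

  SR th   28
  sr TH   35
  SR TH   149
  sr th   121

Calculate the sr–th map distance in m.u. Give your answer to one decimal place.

18.9 m.u.

The two most frequent classes, SR TH (149) and sr th (121), are the parental types, so the F1 was SR TH / sr th.
The recombinant classes are SR th and sr TH: 28 + 35 = 63.
Recombination frequency = 63/333 = 0.1892 ≈ 18.9%, i.e. 18.9 m.u.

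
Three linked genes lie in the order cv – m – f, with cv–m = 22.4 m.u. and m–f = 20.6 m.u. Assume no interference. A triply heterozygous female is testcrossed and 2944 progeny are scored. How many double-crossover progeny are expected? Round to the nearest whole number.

136

Map distances give recombination frequencies of 0.224 and 0.206 for the two intervals.
With no interference, expected double-crossover frequency = 0.224 × 0.206 = 0.04614.
Expected number = 0.04614 × 2944 = 135.85 ≈ 136.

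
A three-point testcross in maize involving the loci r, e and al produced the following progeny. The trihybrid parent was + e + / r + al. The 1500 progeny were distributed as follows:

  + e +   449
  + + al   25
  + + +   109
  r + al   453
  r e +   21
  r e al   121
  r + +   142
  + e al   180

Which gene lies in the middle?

The two rarest classes, r e + and + + al, are the double crossovers. Comparing them with the parentals, only the r allele has switched, so r is the middle locus and the order is al – r – e.

r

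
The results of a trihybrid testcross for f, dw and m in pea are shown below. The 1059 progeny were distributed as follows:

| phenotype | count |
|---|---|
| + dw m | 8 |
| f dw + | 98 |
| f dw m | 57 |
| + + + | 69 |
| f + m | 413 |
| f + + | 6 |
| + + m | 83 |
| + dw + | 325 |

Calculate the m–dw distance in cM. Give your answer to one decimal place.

13.2 cM

The two most frequent reciprocal classes, + dw + and f + m, are the parental types, so the F1 was + dw + / f + m.
The two rarest classes, + dw m and f + +, are the double crossovers. Comparing them with the parentals, only the m allele has switched, so m is the middle locus and the order is dw – m – f.
Crossovers in the dw–m interval produce the single-crossover classes + + + and f dw m (69 + 57 = 126) plus the double crossovers (14).
RF(dw–m) = (126 + 14) / 1059 = 140/1059 = 0.1322 → 13.2 cM.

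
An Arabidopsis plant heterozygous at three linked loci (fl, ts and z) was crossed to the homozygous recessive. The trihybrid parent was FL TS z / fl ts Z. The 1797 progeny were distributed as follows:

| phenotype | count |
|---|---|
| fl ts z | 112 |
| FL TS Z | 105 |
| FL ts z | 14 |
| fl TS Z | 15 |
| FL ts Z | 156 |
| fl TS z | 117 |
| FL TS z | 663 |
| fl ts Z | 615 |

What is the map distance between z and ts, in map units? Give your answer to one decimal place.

The two rarest classes, FL ts z and fl TS Z, are the double crossovers. Comparing them with the parentals, only the ts allele has switched, so ts is the middle locus and the order is z – ts – fl.
Crossovers in the z–ts interval produce the single-crossover classes FL TS Z and fl ts z (105 + 112 = 217) plus the double crossovers (29).
RF(z–ts) = (217 + 29) / 1797 = 246/1797 = 0.1369 → 13.7 map units.

13.7 map units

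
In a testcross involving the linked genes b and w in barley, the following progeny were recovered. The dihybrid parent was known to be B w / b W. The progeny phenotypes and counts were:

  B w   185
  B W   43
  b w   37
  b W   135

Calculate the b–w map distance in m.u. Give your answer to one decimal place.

The recombinant classes are B W and b w: 43 + 37 = 80.
Recombination frequency = 80/400 = 0.2000 ≈ 20.0%, i.e. 20.0 m.u.

20.0 m.u.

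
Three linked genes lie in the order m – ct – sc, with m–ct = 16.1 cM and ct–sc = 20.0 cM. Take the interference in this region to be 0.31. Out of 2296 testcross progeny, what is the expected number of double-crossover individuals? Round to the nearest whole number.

51

Map distances give recombination frequencies of 0.161 and 0.200 for the two intervals.
With interference 0.31 (so coincidence = 0.69), expected double-crossover frequency = 0.161 × 0.200 × 0.69 = 0.02222.
Expected number = 0.02222 × 2296 = 51.01 ≈ 51.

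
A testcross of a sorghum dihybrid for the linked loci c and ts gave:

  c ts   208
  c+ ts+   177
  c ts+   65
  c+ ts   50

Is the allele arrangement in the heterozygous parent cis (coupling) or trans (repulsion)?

cis

The two most frequent classes are c+ ts+ (177) and c ts (208); these are the parental (non-recombinant) types.
So the F1 carried c+ ts+ on one chromosome and c ts on the other — the recessive alleles are on the same chromosome (cis / coupling).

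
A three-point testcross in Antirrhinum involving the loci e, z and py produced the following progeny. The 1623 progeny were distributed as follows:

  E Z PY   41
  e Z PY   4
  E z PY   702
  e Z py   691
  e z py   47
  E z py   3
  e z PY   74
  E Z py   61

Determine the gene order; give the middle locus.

The two most frequent reciprocal classes, E z PY and e Z py, are the parental types, so the F1 was E z PY / e Z py.
The two rarest classes, E z py and e Z PY, are the double crossovers. Comparing them with the parentals, only the py allele has switched, so py is the middle locus and the order is z – py – e.

py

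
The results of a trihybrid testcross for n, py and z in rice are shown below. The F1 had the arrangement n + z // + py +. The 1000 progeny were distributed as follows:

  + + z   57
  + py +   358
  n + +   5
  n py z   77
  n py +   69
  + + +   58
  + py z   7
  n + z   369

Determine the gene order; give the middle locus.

z

The two rarest classes, n + + and + py z, are the double crossovers. Comparing them with the parentals, only the z allele has switched, so z is the middle locus and the order is py – z – n.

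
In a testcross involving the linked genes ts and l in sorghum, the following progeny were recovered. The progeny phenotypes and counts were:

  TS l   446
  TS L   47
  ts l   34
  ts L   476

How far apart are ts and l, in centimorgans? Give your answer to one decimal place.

8.1 centimorgans

The two most frequent classes, TS l (446) and ts L (476), are the parental types, so the F1 was TS l / ts L.
The recombinant classes are TS L and ts l: 47 + 34 = 81.
Recombination frequency = 81/1003 = 0.0808 ≈ 8.1%, i.e. 8.1 centimorgans.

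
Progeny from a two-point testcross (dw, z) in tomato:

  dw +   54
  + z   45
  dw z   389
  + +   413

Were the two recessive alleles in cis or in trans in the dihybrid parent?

cis

The two most frequent classes are + + (413) and dw z (389); these are the parental (non-recombinant) types.
So the F1 carried + + on one chromosome and dw z on the other — the recessive alleles are on the same chromosome (cis / coupling).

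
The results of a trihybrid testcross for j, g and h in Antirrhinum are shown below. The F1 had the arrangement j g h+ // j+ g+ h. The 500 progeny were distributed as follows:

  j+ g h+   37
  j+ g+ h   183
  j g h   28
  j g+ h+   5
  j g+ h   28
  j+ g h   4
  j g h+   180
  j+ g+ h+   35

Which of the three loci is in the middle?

g

The two rarest classes, j g+ h+ and j+ g h, are the double crossovers. Comparing them with the parentals, only the g allele has switched, so g is the middle locus and the order is h – g – j.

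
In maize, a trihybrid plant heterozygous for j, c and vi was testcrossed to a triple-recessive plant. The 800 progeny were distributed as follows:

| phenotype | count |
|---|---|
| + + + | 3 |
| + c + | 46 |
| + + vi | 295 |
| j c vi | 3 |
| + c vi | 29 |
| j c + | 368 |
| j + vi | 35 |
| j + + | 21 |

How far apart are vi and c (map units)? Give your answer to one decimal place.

7.0 map units

The two most frequent reciprocal classes, j c + and + + vi, are the parental types, so the F1 was j c + / + + vi.
The two rarest classes, j c vi and + + +, are the double crossovers. Comparing them with the parentals, only the vi allele has switched, so vi is the middle locus and the order is c – vi – j.
Crossovers in the c–vi interval produce the single-crossover classes j + + and + c vi (21 + 29 = 50) plus the double crossovers (6).
RF(c–vi) = (50 + 6) / 800 = 56/800 = 0.0700 → 7.0 map units.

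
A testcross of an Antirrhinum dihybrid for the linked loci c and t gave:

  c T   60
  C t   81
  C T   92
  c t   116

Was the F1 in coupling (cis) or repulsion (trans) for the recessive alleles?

The two most frequent classes are C T (92) and c t (116); these are the parental (non-recombinant) types.
So the F1 carried C T on one chromosome and c t on the other — the recessive alleles are on the same chromosome (cis / coupling).

cis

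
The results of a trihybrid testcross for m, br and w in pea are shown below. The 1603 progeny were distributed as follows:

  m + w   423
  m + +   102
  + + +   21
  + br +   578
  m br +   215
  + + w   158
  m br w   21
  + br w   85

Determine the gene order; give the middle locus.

br

The two most frequent reciprocal classes, + br + and m + w, are the parental types, so the F1 was + br + / m + w.
The two rarest classes, + + + and m br w, are the double crossovers. Comparing them with the parentals, only the br allele has switched, so br is the middle locus and the order is m – br – w.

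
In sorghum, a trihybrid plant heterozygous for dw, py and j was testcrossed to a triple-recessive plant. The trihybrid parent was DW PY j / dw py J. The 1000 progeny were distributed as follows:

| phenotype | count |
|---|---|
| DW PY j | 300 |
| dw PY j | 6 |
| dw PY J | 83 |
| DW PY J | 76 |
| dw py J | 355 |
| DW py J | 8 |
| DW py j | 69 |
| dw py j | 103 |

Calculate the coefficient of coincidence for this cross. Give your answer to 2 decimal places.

0.44

The two rarest classes, dw PY j and DW py J, are the double crossovers. Comparing them with the parentals, only the dw allele has switched, so dw is the middle locus and the order is j – dw – py.
j–dw: (179 + 14)/1000 = 0.1930; dw–py: (152 + 14)/1000 = 0.1660.
Expected DCO frequency = 0.1930 × 0.1660 ≈ 0.03204; observed = 14/1000 ≈ 0.01400.
Coefficient of coincidence = 0.01400/0.03204 ≈ 0.44.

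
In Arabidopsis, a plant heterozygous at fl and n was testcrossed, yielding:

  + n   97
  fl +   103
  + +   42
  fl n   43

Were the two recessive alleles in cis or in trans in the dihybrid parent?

trans

The two most frequent classes are + n (97) and fl + (103); these are the parental (non-recombinant) types.
So the F1 carried + n on one chromosome and fl + on the other — the recessive alleles are on opposite chromosomes (trans / repulsion).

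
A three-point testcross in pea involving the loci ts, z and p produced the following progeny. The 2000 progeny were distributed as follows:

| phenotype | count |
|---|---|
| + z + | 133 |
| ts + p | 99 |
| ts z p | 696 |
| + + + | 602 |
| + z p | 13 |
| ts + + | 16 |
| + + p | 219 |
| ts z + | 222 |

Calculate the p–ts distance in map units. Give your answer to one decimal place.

23.5 map units

The two most frequent reciprocal classes, ts z p and + + +, are the parental types, so the F1 was ts z p / + + +.
The two rarest classes, + z p and ts + +, are the double crossovers. Comparing them with the parentals, only the ts allele has switched, so ts is the middle locus and the order is z – ts – p.
Crossovers in the ts–p interval produce the single-crossover classes ts z + and + + p (222 + 219 = 441) plus the double crossovers (29).
RF(ts–p) = (441 + 29) / 2000 = 470/2000 = 0.2350 → 23.5 map units.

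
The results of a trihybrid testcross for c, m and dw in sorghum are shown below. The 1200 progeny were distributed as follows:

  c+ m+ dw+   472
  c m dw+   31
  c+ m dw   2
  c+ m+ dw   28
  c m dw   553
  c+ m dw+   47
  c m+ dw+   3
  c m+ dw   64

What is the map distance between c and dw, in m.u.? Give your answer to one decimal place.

5.3 m.u.

The two most frequent reciprocal classes, c+ m+ dw+ and c m dw, are the parental types, so the F1 was c+ m+ dw+ / c m dw.
The two rarest classes, c m+ dw+ and c+ m dw, are the double crossovers. Comparing them with the parentals, only the c allele has switched, so c is the middle locus and the order is dw – c – m.
Crossovers in the dw–c interval produce the single-crossover classes c+ m+ dw and c m dw+ (28 + 31 = 59) plus the double crossovers (5).
RF(dw–c) = (59 + 5) / 1200 = 64/1200 = 0.0533 → 5.3 m.u.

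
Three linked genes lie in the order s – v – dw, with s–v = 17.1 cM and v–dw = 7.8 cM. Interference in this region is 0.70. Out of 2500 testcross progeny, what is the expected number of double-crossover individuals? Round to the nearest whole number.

10

Map distances give recombination frequencies of 0.171 and 0.078 for the two intervals.
With interference 0.70 (so coincidence = 0.30), expected double-crossover frequency = 0.171 × 0.078 × 0.30 = 0.00400.
Expected number = 0.00400 × 2500 = 10.00 ≈ 10.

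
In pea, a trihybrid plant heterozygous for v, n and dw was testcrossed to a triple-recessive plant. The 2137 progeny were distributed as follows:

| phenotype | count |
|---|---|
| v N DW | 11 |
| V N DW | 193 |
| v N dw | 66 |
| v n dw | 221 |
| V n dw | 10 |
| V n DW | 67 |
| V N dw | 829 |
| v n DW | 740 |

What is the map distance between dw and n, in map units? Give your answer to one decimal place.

The two most frequent reciprocal classes, V N dw and v n DW, are the parental types, so the F1 was V N dw / v n DW.
The two rarest classes, V n dw and v N DW, are the double crossovers. Comparing them with the parentals, only the n allele has switched, so n is the middle locus and the order is v – n – dw.
Crossovers in the n–dw interval produce the single-crossover classes V N DW and v n dw (193 + 221 = 414) plus the double crossovers (21).
RF(n–dw) = (414 + 21) / 2137 = 435/2137 = 0.2036 → 20.4 map units.

20.4 map units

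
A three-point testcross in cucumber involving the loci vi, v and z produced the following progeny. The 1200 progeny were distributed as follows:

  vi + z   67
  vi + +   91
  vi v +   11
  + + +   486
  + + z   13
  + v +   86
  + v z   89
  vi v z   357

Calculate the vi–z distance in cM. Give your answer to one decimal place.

The two most frequent reciprocal classes, + + + and vi v z, are the parental types, so the F1 was + + + / vi v z.
The two rarest classes, + + z and vi v +, are the double crossovers. Comparing them with the parentals, only the z allele has switched, so z is the middle locus and the order is vi – z – v.
Crossovers in the vi–z interval produce the single-crossover classes vi + + and + v z (91 + 89 = 180) plus the double crossovers (24).
RF(vi–z) = (180 + 24) / 1200 = 204/1200 = 0.1700 → 17.0 cM.

17.0 cM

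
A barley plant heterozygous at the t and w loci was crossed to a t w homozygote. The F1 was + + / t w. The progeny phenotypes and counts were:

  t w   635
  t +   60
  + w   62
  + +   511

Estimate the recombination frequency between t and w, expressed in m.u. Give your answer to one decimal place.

9.6 m.u.

The recombinant classes are + w and t +: 62 + 60 = 122.
Recombination frequency = 122/1268 = 0.0962 ≈ 9.6%, i.e. 9.6 m.u.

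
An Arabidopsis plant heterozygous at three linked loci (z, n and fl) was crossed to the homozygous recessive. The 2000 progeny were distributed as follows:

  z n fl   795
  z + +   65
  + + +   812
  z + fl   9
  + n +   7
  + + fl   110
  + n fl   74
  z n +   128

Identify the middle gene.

The two most frequent reciprocal classes, z n fl and + + +, are the parental types, so the F1 was z n fl / + + +.
The two rarest classes, z + fl and + n +, are the double crossovers. Comparing them with the parentals, only the n allele has switched, so n is the middle locus and the order is fl – n – z.

n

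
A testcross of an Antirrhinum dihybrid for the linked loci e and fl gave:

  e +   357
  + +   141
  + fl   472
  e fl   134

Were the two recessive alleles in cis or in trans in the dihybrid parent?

trans

The two most frequent classes are + fl (472) and e + (357); these are the parental (non-recombinant) types.
So the F1 carried + fl on one chromosome and e + on the other — the recessive alleles are on opposite chromosomes (trans / repulsion).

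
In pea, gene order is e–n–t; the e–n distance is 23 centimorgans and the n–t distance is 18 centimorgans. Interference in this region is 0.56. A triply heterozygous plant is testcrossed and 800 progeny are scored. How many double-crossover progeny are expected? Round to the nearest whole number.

Map distances give recombination frequencies of 0.230 and 0.180 for the two intervals.
With interference 0.56 (so coincidence = 0.44), expected double-crossover frequency = 0.230 × 0.180 × 0.44 = 0.01822.
Expected number = 0.01822 × 800 = 14.57 ≈ 15.

15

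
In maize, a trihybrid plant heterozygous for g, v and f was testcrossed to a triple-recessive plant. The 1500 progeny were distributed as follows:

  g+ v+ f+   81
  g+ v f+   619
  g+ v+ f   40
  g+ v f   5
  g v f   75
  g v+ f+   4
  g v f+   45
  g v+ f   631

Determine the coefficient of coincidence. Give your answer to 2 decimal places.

The two most frequent reciprocal classes, g+ v f+ and g v+ f, are the parental types, so the F1 was g+ v f+ / g v+ f.
The two rarest classes, g+ v f and g v+ f+, are the double crossovers. Comparing them with the parentals, only the f allele has switched, so f is the middle locus and the order is g – f – v.
g–f: (85 + 9)/1500 = 0.0627; f–v: (156 + 9)/1500 = 0.1100.
Expected DCO frequency = 0.0627 × 0.1100 ≈ 0.00690; observed = 9/1500 ≈ 0.00600.
Coefficient of coincidence = 0.00600/0.00690 ≈ 0.87.

0.87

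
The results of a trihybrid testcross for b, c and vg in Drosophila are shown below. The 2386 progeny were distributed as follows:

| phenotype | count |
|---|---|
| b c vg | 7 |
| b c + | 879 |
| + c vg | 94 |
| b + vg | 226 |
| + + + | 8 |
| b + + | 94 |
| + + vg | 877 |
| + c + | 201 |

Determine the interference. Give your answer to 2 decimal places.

0.60

The two most frequent reciprocal classes, b c + and + + vg, are the parental types, so the F1 was b c + / + + vg.
The two rarest classes, b c vg and + + +, are the double crossovers. Comparing them with the parentals, only the vg allele has switched, so vg is the middle locus and the order is c – vg – b.
c–vg: (188 + 15)/2386 = 0.0851; vg–b: (427 + 15)/2386 = 0.1852.
Expected DCO frequency = 0.0851 × 0.1852 ≈ 0.01576; observed = 15/2386 ≈ 0.00629.
Coefficient of coincidence = 0.00629/0.01576 ≈ 0.40; interference = 1 − 0.40 = 0.60.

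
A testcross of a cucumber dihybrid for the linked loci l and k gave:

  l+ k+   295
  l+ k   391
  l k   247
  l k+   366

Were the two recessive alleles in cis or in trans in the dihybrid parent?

The two most frequent classes are l+ k (391) and l k+ (366); these are the parental (non-recombinant) types.
So the F1 carried l+ k on one chromosome and l k+ on the other — the recessive alleles are on opposite chromosomes (trans / repulsion).

trans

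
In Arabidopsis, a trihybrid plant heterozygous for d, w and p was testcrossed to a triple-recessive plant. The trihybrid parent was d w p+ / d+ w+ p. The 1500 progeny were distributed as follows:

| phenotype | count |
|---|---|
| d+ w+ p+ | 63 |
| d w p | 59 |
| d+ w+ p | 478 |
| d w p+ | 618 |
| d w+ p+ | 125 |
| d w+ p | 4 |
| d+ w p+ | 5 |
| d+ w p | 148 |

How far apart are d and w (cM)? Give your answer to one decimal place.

18.8 cM

The two rarest classes, d+ w p+ and d w+ p, are the double crossovers. Comparing them with the parentals, only the d allele has switched, so d is the middle locus and the order is p – d – w.
Crossovers in the d–w interval produce the single-crossover classes d w+ p+ and d+ w p (125 + 148 = 273) plus the double crossovers (9).
RF(d–w) = (273 + 9) / 1500 = 282/1500 = 0.1880 → 18.8 cM.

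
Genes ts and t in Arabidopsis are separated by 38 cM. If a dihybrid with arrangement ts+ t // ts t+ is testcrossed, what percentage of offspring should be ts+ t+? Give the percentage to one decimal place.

19.0%

A map distance of 38 cM corresponds to a recombination frequency of 0.380.
The F1 is ts+ t / ts t+, so ts+ t+ is a recombinant gamete class with expected frequency r/2 = 0.380/2 = 0.1900.
That is 0.1900 = 19.0% of the progeny.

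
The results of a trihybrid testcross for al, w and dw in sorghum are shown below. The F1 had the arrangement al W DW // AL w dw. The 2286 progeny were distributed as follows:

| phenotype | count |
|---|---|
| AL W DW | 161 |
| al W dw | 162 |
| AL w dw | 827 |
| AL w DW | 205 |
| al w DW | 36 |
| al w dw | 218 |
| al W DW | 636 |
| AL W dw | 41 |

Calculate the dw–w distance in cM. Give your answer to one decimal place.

19.4 cM

The two rarest classes, al w DW and AL W dw, are the double crossovers. Comparing them with the parentals, only the w allele has switched, so w is the middle locus and the order is dw – w – al.
Crossovers in the dw–w interval produce the single-crossover classes al W dw and AL w DW (162 + 205 = 367) plus the double crossovers (77).
RF(dw–w) = (367 + 77) / 2286 = 444/2286 = 0.1942 → 19.4 cM.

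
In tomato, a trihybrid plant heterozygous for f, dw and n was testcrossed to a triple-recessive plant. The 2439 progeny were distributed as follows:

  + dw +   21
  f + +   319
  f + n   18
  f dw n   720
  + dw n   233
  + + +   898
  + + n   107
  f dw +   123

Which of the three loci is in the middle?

The two most frequent reciprocal classes, + + + and f dw n, are the parental types, so the F1 was + + + / f dw n.
The two rarest classes, + dw + and f + n, are the double crossovers. Comparing them with the parentals, only the dw allele has switched, so dw is the middle locus and the order is n – dw – f.

dw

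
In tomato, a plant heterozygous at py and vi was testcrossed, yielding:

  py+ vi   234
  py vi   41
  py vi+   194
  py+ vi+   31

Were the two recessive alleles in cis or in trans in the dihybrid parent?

The two most frequent classes are py+ vi (234) and py vi+ (194); these are the parental (non-recombinant) types.
So the F1 carried py+ vi on one chromosome and py vi+ on the other — the recessive alleles are on opposite chromosomes (trans / repulsion).

trans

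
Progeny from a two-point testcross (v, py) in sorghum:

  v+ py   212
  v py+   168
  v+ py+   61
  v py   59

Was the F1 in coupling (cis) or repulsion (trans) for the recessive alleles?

The two most frequent classes are v+ py (212) and v py+ (168); these are the parental (non-recombinant) types.
So the F1 carried v+ py on one chromosome and v py+ on the other — the recessive alleles are on opposite chromosomes (trans / repulsion).

trans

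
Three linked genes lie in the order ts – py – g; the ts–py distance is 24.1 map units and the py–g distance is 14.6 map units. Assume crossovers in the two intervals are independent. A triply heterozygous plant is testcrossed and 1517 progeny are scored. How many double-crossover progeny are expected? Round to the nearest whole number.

Map distances give recombination frequencies of 0.241 and 0.146 for the two intervals.
With no interference, expected double-crossover frequency = 0.241 × 0.146 = 0.03519.
Expected number = 0.03519 × 1517 = 53.38 ≈ 53.

53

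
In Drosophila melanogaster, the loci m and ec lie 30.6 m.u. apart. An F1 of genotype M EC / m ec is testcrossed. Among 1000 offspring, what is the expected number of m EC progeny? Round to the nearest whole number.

153

A map distance of 30.6 m.u. corresponds to a recombination frequency of 0.306.
The F1 is M EC / m ec, so m EC is a recombinant gamete class with expected frequency r/2 = 0.306/2 = 0.1530.
Expected number = 0.1530 × 1000 = 153.00 ≈ 153.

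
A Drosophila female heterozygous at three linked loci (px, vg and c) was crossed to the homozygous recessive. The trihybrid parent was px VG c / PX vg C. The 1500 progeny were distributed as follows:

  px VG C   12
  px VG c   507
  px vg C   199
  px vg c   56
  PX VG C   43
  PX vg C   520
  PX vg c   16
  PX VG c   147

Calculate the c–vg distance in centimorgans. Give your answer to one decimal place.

The two rarest classes, px VG C and PX vg c, are the double crossovers. Comparing them with the parentals, only the c allele has switched, so c is the middle locus and the order is px – c – vg.
Crossovers in the c–vg interval produce the single-crossover classes px vg c and PX VG C (56 + 43 = 99) plus the double crossovers (28).
RF(c–vg) = (99 + 28) / 1500 = 127/1500 = 0.0847 → 8.5 centimorgans.

8.5 centimorgans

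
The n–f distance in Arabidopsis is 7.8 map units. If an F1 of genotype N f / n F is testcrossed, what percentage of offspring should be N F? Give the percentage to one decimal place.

A map distance of 7.8 map units corresponds to a recombination frequency of 0.078.
The F1 is N f / n F, so N F is a recombinant gamete class with expected frequency r/2 = 0.078/2 = 0.0390.
That is 0.0390 = 3.9% of the progeny.

3.9%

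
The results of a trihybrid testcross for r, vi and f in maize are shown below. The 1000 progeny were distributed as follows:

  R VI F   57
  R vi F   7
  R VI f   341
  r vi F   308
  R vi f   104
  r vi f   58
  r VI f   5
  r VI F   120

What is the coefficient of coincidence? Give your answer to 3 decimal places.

The two most frequent reciprocal classes, r vi F and R VI f, are the parental types, so the F1 was r vi F / R VI f.
The two rarest classes, R vi F and r VI f, are the double crossovers. Comparing them with the parentals, only the r allele has switched, so r is the middle locus and the order is f – r – vi.
f–r: (115 + 12)/1000 = 0.1270; r–vi: (224 + 12)/1000 = 0.2360.
Expected DCO frequency = 0.1270 × 0.2360 ≈ 0.02997; observed = 12/1000 ≈ 0.01200.
Coefficient of coincidence = 0.01200/0.02997 ≈ 0.400.

0.400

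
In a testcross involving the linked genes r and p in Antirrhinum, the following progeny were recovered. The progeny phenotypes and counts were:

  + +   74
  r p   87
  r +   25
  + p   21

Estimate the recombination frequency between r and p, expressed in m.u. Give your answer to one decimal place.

The two most frequent classes, + + (74) and r p (87), are the parental types, so the F1 was + + / r p.
The recombinant classes are + p and r +: 21 + 25 = 46.
Recombination frequency = 46/207 = 0.2222 ≈ 22.2%, i.e. 22.2 m.u.

22.2 m.u.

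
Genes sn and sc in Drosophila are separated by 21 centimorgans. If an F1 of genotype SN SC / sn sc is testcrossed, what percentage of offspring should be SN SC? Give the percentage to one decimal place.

39.5%

A map distance of 21 centimorgans corresponds to a recombination frequency of 0.210.
The F1 is SN SC / sn sc, so SN SC is a parental gamete class with expected frequency (1 − r)/2 = 0.790/2 = 0.3950.
That is 0.3950 = 39.5% of the progeny.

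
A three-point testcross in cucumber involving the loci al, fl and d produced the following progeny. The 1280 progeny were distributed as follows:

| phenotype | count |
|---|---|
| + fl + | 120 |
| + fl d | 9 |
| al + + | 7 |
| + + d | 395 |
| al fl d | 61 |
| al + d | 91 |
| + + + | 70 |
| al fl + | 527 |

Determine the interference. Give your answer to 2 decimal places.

The two most frequent reciprocal classes, + + d and al fl +, are the parental types, so the F1 was + + d / al fl +.
The two rarest classes, + fl d and al + +, are the double crossovers. Comparing them with the parentals, only the fl allele has switched, so fl is the middle locus and the order is al – fl – d.
al–fl: (211 + 16)/1280 = 0.1773; fl–d: (131 + 16)/1280 = 0.1148.
Expected DCO frequency = 0.1773 × 0.1148 ≈ 0.02035; observed = 16/1280 ≈ 0.01250.
Coefficient of coincidence = 0.01250/0.02035 ≈ 0.61; interference = 1 − 0.61 = 0.39.

0.39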